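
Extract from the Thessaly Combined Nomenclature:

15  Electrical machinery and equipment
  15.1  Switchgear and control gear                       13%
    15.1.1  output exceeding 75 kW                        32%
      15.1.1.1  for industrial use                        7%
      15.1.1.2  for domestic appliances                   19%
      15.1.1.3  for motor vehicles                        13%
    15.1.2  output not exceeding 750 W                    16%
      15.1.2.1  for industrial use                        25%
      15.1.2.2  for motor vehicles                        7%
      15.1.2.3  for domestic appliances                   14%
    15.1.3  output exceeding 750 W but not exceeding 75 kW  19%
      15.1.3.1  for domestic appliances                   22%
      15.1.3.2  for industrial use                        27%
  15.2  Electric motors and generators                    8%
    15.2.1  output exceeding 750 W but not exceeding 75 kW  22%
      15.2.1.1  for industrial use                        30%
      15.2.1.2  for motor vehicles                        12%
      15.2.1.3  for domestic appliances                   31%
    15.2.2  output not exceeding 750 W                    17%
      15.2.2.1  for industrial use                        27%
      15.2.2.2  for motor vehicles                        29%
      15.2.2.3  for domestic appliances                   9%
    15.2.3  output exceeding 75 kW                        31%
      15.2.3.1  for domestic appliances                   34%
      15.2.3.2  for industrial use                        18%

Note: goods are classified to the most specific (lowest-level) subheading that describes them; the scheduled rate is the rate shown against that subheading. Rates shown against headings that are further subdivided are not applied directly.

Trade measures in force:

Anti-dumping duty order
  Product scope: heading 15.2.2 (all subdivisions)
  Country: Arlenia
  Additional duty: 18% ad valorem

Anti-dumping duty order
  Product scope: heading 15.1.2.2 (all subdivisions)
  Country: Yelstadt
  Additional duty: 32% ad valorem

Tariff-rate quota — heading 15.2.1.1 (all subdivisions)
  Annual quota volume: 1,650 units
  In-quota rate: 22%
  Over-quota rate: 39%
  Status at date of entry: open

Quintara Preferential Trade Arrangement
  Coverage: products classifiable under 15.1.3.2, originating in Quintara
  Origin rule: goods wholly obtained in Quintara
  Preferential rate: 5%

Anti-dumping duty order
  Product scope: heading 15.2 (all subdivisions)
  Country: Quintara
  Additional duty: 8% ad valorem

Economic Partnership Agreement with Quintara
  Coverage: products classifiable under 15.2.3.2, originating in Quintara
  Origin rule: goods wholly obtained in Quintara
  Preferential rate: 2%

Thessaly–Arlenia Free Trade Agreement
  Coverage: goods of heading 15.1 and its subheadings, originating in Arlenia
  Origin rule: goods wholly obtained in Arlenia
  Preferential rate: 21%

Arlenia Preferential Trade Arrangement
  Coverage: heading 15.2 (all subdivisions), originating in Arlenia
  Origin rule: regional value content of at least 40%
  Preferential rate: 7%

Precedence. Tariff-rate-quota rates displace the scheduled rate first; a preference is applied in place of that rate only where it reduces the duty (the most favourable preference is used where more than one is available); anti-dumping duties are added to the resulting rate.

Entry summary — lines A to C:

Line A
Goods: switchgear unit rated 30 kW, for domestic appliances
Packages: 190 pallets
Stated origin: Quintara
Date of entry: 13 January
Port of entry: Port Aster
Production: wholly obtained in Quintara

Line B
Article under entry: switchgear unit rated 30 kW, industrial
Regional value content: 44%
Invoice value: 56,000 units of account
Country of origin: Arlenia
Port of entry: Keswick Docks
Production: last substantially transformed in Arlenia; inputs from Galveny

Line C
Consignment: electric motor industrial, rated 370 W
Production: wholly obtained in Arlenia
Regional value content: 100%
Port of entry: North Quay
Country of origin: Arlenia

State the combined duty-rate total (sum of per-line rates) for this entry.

Line A: switchgear unit → 15.1; rated 30 kW → 15.1.3; for domestic appliances → 15.1.3.1. Scheduled 22%. Quintara agreement on 15.1.3.2: 15.1.3.1 not covered; Quintara agreement on 15.2.3.2: 15.1.3.1 not covered. → 22%.
Line B: switchgear unit → 15.1; rated 30 kW → 15.1.3; industrial → 15.1.3.2. Scheduled 27%. Arlenia agreement on 15.1: not wholly obtained; Arlenia agreement on 15.2: 15.1.3.2 not covered. → 27%.
Line C: electric motor → 15.2; rated 370 W → 15.2.2; industrial → 15.2.2.1. Scheduled 27%. Arlenia agreement on 15.1: 15.2.2.1 not covered; Arlenia agreement on 15.2: RVC ≥ 40% → 7% available; preferential 7%; anti-dumping (Arlenia, 15.2.2): +18%; total 7% + 18% = 25%. → 25%.
Sum: 22% + 27% + 25% = 74%.

74%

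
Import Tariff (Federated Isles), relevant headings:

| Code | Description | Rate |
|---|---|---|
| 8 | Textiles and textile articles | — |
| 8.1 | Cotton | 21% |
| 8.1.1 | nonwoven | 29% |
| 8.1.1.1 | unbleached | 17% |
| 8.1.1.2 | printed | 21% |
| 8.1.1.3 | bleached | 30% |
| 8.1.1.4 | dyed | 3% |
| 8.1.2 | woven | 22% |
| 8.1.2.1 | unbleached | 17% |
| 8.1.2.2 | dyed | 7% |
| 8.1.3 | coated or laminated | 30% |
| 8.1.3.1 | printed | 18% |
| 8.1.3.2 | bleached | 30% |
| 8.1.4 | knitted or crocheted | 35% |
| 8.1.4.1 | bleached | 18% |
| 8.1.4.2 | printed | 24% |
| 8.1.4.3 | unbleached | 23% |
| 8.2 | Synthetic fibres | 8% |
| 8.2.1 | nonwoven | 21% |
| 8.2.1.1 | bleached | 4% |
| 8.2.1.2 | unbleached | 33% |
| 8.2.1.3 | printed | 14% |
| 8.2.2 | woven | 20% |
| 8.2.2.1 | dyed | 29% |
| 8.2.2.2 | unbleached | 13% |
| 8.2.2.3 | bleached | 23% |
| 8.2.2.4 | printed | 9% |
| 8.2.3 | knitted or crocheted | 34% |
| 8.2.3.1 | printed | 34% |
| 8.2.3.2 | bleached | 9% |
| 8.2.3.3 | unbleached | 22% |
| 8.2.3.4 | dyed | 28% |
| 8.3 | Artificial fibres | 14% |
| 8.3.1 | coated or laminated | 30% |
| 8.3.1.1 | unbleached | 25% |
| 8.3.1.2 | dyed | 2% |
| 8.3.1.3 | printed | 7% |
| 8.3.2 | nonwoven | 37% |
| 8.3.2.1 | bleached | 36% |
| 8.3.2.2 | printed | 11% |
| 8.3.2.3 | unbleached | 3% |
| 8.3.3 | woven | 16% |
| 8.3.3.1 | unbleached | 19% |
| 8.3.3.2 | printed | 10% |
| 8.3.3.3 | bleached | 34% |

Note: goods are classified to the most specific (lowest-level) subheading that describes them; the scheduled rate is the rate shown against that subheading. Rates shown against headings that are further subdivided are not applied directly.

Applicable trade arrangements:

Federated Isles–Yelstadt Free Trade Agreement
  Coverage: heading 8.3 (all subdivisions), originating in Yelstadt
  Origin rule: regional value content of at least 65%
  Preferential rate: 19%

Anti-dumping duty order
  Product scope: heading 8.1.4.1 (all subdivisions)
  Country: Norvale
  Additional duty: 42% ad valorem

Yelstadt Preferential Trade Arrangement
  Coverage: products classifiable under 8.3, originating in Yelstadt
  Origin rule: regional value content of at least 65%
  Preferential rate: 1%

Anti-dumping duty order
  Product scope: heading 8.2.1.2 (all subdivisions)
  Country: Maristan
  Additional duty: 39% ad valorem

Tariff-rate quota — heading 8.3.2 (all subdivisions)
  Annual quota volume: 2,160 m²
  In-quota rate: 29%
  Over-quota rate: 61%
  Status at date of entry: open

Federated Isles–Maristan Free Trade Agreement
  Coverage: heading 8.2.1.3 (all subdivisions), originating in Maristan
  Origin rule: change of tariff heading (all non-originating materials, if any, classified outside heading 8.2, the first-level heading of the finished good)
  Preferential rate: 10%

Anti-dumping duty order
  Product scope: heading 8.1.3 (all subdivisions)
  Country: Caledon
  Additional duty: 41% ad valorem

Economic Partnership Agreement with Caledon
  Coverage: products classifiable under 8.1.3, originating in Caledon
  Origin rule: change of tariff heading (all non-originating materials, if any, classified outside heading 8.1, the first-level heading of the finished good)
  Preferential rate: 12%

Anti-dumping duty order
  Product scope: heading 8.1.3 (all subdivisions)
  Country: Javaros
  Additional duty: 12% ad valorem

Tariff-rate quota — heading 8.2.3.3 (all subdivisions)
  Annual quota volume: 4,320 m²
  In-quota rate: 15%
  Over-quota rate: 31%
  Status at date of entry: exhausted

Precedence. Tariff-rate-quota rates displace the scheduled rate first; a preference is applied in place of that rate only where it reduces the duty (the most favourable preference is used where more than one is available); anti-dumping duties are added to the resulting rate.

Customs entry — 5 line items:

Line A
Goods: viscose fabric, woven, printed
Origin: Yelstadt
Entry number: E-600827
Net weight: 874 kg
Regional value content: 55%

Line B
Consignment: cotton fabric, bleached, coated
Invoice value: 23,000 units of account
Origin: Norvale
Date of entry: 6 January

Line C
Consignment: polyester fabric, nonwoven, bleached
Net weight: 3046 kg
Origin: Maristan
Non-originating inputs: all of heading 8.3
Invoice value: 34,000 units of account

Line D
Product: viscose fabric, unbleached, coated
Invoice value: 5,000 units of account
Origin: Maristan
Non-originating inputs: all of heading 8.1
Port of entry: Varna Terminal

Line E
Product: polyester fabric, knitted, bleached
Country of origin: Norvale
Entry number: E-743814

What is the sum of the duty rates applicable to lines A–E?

Line A: viscose → 8.3; woven → 8.3.3; printed → 8.3.3.2. Scheduled 10%. Yelstadt agreement on 8.3: RVC < 65%; Yelstadt agreement on 8.3: RVC < 65%. → 10%.
Line B: cotton → 8.1; coated → 8.1.3; bleached → 8.1.3.2. Scheduled 30%. No special measure applies. → 30%.
Line C: polyester → 8.2; nonwoven → 8.2.1; bleached → 8.2.1.1. Scheduled 4%. Maristan agreement on 8.2.1.3: 8.2.1.1 not covered. → 4%.
Line D: viscose → 8.3; coated → 8.3.1; unbleached → 8.3.1.1. Scheduled 25%. Maristan agreement on 8.2.1.3: 8.3.1.1 not covered. → 25%.
Line E: polyester → 8.2; knitted → 8.2.3; bleached → 8.2.3.2. Scheduled 9%. No special measure applies. → 9%.
Sum: 10% + 30% + 4% + 25% + 9% = 78%.

78%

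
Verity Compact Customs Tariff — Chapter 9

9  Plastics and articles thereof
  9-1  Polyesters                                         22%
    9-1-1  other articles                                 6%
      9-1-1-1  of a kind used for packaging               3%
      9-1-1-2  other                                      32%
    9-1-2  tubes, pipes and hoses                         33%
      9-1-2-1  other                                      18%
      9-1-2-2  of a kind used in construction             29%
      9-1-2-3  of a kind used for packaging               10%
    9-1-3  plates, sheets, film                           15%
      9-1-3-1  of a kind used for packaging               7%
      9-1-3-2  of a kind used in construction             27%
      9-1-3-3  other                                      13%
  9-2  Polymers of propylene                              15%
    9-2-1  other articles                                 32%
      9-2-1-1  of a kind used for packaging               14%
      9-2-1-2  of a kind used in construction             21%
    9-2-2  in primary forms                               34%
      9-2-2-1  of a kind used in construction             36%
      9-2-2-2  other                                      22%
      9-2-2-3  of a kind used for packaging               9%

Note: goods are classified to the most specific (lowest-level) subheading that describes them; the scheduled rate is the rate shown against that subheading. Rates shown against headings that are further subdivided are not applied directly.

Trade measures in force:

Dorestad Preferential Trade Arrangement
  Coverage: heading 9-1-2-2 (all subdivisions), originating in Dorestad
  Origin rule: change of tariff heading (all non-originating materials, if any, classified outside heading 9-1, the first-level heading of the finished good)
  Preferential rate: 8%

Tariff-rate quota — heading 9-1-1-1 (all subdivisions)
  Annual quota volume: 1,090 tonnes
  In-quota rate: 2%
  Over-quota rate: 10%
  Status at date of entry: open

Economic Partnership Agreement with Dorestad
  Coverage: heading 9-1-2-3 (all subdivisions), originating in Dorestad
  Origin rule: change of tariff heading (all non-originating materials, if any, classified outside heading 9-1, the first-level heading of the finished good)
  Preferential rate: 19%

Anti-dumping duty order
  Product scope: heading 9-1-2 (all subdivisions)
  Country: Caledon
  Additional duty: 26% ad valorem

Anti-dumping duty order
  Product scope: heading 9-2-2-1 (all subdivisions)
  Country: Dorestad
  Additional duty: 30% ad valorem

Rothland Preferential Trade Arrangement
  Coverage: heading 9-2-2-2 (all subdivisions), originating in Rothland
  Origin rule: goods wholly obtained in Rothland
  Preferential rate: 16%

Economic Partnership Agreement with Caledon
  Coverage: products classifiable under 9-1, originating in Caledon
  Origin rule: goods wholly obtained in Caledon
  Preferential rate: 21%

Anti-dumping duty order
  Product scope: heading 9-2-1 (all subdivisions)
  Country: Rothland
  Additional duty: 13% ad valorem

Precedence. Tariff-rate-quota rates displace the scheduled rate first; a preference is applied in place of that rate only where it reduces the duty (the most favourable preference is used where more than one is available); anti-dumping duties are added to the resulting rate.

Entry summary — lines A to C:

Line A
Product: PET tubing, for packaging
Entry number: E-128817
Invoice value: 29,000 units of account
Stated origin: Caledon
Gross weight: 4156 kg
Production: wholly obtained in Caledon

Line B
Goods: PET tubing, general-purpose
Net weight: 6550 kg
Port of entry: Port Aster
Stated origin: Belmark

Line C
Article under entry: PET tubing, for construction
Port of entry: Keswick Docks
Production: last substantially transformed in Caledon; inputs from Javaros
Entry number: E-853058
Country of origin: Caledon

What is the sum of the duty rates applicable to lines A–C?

Line A: PET → 9-1; tubing → 9-1-2; for packaging → 9-1-2-3. Scheduled 10%. Caledon agreement on 9-1: wholly obtained → 21% available; preference 21% not lower than 10% → no reduction; anti-dumping (Caledon, 9-1-2): +26%; total 10% + 26% = 36%. → 36%.
Line B: PET → 9-1; tubing → 9-1-2; general-purpose → 9-1-2-1. Scheduled 18%. No special measure applies. → 18%.
Line C: PET → 9-1; tubing → 9-1-2; for construction → 9-1-2-2. Scheduled 29%. Caledon agreement on 9-1: not wholly obtained; anti-dumping (Caledon, 9-1-2): +26%; total 29% + 26% = 55%. → 55%.
Sum: 36% + 18% + 55% = 109%.

109%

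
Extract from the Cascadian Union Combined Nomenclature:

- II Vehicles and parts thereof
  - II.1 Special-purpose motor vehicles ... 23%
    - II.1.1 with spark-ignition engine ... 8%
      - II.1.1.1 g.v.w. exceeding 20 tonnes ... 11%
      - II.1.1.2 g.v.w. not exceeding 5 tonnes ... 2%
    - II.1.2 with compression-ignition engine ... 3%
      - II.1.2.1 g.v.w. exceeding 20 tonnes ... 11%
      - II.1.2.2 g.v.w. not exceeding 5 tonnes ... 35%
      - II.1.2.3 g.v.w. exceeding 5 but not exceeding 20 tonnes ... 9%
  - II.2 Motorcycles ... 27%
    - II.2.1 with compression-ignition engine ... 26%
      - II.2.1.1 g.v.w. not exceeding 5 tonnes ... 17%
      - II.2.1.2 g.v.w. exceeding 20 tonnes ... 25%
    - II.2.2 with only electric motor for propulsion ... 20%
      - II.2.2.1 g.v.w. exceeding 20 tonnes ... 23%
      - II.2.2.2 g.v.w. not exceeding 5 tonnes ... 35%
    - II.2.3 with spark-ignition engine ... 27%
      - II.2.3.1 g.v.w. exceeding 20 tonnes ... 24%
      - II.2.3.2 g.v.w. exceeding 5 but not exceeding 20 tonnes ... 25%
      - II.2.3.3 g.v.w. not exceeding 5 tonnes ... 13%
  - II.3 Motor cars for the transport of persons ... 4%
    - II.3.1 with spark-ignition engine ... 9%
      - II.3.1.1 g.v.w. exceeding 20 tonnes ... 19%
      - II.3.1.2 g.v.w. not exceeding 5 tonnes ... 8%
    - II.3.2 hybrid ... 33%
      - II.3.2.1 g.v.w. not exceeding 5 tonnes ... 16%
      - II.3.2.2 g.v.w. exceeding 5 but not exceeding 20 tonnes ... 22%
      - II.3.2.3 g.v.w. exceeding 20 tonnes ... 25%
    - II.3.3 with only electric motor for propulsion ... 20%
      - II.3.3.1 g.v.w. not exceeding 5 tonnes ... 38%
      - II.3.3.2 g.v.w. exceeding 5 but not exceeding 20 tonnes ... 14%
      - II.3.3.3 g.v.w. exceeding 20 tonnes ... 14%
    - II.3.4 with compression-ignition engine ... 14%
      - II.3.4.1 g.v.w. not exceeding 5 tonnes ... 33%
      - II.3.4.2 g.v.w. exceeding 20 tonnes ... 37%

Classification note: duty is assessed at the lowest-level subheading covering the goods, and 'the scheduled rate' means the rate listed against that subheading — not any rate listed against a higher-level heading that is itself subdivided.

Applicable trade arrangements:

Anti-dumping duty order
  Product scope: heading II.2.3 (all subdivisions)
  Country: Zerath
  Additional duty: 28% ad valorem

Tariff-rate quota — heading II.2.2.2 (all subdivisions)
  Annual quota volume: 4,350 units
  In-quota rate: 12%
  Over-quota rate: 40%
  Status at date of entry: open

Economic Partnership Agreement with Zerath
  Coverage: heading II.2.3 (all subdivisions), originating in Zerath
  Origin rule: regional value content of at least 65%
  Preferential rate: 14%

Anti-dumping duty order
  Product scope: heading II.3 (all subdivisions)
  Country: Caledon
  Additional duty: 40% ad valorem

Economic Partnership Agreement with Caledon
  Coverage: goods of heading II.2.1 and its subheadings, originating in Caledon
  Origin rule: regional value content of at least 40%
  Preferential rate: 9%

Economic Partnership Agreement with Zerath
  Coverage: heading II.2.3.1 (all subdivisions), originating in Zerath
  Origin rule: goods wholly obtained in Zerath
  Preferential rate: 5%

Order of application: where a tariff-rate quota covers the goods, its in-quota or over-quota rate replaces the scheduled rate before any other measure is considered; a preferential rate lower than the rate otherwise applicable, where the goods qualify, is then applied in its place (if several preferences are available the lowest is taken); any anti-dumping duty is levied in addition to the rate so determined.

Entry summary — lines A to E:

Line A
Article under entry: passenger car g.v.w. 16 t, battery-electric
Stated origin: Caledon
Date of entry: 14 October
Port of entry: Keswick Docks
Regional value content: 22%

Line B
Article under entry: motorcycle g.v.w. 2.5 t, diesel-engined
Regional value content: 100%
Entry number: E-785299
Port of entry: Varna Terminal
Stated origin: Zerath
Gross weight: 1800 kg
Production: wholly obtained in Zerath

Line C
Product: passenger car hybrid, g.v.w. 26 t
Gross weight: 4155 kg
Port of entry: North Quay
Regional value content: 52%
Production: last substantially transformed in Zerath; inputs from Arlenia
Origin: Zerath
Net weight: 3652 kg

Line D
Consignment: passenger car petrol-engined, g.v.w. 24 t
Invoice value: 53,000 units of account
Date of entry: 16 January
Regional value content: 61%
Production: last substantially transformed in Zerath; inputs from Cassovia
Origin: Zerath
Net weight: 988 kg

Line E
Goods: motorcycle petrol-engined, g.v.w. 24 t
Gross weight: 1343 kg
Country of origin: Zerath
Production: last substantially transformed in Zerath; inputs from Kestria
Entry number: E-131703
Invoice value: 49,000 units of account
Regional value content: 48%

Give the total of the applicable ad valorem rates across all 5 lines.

Line A: passenger car → II.3; battery-electric → II.3.3; g.v.w. 16 t → II.3.3.2. Scheduled 14%. Caledon agreement on II.2.1: II.3.3.2 not covered; anti-dumping (Caledon, II.3): +40%; total 14% + 40% = 54%. → 54%.
Line B: motorcycle → II.2; diesel-engined → II.2.1; g.v.w. 2.5 t → II.2.1.1. Scheduled 17%. Zerath agreement on II.2.3: II.2.1.1 not covered; Zerath agreement on II.2.3.1: II.2.1.1 not covered. → 17%.
Line C: passenger car → II.3; hybrid → II.3.2; g.v.w. 26 t → II.3.2.3. Scheduled 25%. Zerath agreement on II.2.3: II.3.2.3 not covered; Zerath agreement on II.2.3.1: II.3.2.3 not covered. → 25%.
Line D: passenger car → II.3; petrol-engined → II.3.1; g.v.w. 24 t → II.3.1.1. Scheduled 19%. Zerath agreement on II.2.3: II.3.1.1 not covered; Zerath agreement on II.2.3.1: II.3.1.1 not covered. → 19%.
Line E: motorcycle → II.2; petrol-engined → II.2.3; g.v.w. 24 t → II.2.3.1. Scheduled 24%. Zerath agreement on II.2.3: RVC < 65%; Zerath agreement on II.2.3.1: not wholly obtained; anti-dumping (Zerath, II.2.3): +28%; total 24% + 28% = 52%. → 52%.
Sum: 54% + 17% + 25% + 19% + 52% = 167%.

167%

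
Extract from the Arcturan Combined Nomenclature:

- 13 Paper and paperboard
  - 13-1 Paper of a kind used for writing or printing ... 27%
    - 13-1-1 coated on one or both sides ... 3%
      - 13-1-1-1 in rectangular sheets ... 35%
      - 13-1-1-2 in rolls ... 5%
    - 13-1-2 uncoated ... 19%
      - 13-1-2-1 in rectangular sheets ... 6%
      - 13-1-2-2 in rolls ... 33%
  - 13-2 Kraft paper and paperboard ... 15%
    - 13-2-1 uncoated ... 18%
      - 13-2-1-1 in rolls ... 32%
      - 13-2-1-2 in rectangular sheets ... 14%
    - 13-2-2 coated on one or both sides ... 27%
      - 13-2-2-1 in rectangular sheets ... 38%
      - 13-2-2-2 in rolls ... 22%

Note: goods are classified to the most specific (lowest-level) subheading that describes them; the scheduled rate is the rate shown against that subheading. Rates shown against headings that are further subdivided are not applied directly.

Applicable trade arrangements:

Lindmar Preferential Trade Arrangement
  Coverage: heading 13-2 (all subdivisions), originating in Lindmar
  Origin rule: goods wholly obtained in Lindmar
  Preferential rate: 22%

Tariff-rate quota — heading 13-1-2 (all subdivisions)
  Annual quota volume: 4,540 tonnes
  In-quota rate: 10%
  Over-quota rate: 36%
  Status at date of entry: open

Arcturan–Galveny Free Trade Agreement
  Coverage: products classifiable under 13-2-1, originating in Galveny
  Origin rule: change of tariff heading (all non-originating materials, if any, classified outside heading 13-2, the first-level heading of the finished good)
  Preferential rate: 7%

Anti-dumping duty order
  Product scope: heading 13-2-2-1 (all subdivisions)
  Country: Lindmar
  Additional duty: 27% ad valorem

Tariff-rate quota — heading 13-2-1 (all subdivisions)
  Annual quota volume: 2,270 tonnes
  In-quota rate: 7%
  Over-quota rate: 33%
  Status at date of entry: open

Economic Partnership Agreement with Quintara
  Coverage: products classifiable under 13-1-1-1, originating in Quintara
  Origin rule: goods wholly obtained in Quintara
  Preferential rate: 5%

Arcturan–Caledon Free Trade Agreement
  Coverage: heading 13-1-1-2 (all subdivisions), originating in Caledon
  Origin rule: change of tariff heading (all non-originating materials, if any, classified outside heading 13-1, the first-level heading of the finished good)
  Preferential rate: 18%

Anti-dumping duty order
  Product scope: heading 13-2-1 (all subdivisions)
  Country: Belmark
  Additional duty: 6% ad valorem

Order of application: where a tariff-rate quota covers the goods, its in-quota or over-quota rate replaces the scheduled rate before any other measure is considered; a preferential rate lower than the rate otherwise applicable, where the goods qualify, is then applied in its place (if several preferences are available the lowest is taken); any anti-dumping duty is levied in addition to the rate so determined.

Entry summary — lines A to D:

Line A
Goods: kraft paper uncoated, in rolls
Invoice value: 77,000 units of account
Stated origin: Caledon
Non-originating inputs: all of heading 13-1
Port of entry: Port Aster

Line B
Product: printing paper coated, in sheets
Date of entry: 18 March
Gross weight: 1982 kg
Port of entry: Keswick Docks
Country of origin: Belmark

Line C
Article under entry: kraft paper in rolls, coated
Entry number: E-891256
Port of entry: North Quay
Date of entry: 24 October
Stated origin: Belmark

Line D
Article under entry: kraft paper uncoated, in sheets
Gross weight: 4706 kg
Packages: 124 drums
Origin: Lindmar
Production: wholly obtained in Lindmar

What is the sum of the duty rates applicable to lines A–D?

71%

Line A: kraft paper → 13-2; uncoated → 13-2-1; in rolls → 13-2-1-1. Scheduled 32%. quota on 13-2-1 open → in-quota 7%; Caledon agreement on 13-1-1-2: 13-2-1-1 not covered. → 7%.
Line B: printing paper → 13-1; coated → 13-1-1; in sheets → 13-1-1-1. Scheduled 35%. No special measure applies. → 35%.
Line C: kraft paper → 13-2; coated → 13-2-2; in rolls → 13-2-2-2. Scheduled 22%. No special measure applies. → 22%.
Line D: kraft paper → 13-2; uncoated → 13-2-1; in sheets → 13-2-1-2. Scheduled 14%. quota on 13-2-1 open → in-quota 7%; Lindmar agreement on 13-2: wholly obtained → 22% available; preference 22% not lower than 7% → no reduction. → 7%.
Sum: 7% + 35% + 22% + 7% = 71%.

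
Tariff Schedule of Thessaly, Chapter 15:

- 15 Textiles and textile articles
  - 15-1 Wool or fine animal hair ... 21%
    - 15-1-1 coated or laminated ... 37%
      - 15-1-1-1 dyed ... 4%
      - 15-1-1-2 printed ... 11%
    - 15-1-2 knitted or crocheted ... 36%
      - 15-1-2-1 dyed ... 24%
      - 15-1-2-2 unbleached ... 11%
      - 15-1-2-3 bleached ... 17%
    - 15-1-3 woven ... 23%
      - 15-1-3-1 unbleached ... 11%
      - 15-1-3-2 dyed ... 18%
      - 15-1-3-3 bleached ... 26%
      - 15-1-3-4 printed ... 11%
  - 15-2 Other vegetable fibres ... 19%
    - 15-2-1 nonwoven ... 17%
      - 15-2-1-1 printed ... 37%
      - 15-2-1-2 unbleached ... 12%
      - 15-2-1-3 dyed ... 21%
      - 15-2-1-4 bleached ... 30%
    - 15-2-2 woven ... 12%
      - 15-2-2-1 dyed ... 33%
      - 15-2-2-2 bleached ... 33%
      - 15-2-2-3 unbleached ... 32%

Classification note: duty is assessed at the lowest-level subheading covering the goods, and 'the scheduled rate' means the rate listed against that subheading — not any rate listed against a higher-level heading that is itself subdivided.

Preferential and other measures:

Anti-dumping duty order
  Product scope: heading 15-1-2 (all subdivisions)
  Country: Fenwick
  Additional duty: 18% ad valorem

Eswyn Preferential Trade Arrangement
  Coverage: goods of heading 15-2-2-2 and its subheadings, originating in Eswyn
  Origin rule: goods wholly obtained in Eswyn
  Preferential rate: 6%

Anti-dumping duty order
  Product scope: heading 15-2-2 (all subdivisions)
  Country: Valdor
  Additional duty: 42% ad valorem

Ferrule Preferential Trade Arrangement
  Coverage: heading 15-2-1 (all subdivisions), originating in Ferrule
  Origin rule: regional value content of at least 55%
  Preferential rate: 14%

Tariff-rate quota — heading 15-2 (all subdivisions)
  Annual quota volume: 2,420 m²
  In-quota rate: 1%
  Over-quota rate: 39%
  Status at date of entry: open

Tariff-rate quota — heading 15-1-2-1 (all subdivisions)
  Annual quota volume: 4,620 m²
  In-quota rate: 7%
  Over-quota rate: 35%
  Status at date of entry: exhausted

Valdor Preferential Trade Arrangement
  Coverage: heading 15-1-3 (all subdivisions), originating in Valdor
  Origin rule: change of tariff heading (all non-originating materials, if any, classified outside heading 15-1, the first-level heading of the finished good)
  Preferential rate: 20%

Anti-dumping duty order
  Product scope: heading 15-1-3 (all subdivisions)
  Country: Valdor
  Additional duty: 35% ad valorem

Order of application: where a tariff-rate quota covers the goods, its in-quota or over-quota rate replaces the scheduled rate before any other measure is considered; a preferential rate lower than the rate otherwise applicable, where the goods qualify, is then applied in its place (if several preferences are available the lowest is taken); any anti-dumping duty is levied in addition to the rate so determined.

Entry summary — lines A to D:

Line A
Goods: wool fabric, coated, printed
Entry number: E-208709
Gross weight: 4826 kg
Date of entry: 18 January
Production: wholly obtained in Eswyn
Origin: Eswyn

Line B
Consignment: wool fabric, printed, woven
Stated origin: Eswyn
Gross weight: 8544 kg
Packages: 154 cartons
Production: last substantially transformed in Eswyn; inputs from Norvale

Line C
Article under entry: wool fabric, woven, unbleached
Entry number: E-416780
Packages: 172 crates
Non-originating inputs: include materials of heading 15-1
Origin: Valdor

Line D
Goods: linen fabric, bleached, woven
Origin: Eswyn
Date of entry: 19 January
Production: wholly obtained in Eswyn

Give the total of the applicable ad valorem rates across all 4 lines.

Line A: wool → 15-1; coated → 15-1-1; printed → 15-1-1-2. Scheduled 11%. Eswyn agreement on 15-2-2-2: 15-1-1-2 not covered. → 11%.
Line B: wool → 15-1; woven → 15-1-3; printed → 15-1-3-4. Scheduled 11%. Eswyn agreement on 15-2-2-2: 15-1-3-4 not covered. → 11%.
Line C: wool → 15-1; woven → 15-1-3; unbleached → 15-1-3-1. Scheduled 11%. Valdor agreement on 15-1-3: CTH not met; anti-dumping (Valdor, 15-1-3): +35%; total 11% + 35% = 46%. → 46%.
Line D: linen → 15-2; woven → 15-2-2; bleached → 15-2-2-2. Scheduled 33%. quota on 15-2 open → in-quota 1%; Eswyn agreement on 15-2-2-2: wholly obtained → 6% available; preference 6% not lower than 1% → no reduction. → 1%.
Sum: 11% + 11% + 46% + 1% = 69%.

69%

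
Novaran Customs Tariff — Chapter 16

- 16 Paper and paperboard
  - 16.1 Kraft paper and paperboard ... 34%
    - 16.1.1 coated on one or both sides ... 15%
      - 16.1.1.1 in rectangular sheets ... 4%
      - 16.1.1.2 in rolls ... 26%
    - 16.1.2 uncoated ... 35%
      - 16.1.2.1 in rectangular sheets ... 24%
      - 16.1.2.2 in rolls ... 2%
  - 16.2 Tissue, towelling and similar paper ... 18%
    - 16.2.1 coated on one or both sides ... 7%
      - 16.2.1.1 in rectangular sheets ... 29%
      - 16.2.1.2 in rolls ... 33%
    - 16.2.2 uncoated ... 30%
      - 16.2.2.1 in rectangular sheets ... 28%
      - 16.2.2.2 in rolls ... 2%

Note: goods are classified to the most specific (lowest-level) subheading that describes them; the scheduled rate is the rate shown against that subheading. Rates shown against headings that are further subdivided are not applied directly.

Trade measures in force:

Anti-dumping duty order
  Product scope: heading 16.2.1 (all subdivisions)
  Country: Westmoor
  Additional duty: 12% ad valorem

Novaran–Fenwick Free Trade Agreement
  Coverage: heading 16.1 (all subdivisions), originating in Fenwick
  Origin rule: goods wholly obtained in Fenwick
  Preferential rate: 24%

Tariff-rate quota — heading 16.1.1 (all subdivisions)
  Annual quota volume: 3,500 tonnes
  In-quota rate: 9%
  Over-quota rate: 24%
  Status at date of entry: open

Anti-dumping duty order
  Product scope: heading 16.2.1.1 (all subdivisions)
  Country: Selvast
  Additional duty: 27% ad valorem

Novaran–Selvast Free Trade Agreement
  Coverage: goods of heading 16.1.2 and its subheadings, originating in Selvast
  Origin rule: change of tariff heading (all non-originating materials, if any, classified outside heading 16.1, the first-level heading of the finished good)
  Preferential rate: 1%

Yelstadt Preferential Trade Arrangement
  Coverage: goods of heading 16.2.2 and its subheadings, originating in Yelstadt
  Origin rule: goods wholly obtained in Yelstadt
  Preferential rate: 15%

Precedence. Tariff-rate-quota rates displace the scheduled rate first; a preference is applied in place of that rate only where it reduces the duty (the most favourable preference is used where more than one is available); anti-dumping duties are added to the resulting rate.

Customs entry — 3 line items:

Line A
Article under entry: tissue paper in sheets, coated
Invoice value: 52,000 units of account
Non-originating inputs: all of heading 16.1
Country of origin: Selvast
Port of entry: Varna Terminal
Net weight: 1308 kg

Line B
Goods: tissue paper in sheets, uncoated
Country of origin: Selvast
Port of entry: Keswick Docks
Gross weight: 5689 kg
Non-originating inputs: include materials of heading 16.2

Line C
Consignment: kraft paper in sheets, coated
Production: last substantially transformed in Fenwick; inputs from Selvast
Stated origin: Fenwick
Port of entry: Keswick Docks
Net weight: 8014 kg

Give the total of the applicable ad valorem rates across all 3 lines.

93%

Line A: tissue paper → 16.2; coated → 16.2.1; in sheets → 16.2.1.1. Scheduled 29%. Selvast agreement on 16.1.2: 16.2.1.1 not covered; anti-dumping (Selvast, 16.2.1.1): +27%; total 29% + 27% = 56%. → 56%.
Line B: tissue paper → 16.2; uncoated → 16.2.2; in sheets → 16.2.2.1. Scheduled 28%. Selvast agreement on 16.1.2: 16.2.2.1 not covered. → 28%.
Line C: kraft paper → 16.1; coated → 16.1.1; in sheets → 16.1.1.1. Scheduled 4%. quota on 16.1.1 open → in-quota 9%; Fenwick agreement on 16.1: not wholly obtained. → 9%.
Sum: 56% + 28% + 9% = 93%.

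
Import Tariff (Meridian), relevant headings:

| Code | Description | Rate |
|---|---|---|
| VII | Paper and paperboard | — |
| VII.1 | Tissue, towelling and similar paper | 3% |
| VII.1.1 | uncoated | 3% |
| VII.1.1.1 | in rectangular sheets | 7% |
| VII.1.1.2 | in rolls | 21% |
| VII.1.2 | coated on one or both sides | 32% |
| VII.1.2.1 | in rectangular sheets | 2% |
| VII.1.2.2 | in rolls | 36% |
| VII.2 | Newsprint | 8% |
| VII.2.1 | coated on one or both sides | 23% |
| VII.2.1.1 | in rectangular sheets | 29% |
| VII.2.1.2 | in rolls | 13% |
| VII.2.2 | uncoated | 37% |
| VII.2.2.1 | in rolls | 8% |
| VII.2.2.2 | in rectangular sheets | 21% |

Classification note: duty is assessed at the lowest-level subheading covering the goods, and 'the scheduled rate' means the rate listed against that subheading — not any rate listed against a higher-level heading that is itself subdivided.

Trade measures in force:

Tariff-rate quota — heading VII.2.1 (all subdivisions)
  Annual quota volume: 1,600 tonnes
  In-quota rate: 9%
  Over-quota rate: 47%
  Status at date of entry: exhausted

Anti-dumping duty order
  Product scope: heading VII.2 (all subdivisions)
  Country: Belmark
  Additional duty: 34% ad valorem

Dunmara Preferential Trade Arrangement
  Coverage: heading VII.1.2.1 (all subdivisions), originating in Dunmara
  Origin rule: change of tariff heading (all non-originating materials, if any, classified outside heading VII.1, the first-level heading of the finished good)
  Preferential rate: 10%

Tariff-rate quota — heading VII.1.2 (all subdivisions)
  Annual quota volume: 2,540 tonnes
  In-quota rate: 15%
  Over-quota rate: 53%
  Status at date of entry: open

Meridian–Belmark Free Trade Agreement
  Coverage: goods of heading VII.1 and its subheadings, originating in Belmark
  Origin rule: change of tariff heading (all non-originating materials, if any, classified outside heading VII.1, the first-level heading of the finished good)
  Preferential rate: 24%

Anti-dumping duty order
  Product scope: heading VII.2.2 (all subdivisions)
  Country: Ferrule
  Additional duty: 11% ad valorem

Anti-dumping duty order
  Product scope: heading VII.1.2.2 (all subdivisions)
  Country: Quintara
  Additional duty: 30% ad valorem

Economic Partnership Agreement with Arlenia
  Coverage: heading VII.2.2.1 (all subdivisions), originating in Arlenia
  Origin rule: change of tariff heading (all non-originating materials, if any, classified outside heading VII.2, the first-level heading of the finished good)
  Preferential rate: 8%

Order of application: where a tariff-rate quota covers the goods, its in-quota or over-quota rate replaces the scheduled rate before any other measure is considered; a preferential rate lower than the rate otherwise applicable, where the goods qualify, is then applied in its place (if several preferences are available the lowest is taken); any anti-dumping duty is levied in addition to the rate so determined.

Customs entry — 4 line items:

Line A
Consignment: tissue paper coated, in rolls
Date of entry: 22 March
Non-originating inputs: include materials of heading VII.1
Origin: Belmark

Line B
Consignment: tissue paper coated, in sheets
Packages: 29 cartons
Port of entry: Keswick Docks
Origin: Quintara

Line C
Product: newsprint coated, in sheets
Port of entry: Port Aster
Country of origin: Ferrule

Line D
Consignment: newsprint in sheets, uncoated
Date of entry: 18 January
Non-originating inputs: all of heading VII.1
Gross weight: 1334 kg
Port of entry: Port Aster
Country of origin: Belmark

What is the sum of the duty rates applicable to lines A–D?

Line A: tissue paper → VII.1; coated → VII.1.2; in rolls → VII.1.2.2. Scheduled 36%. quota on VII.1.2 open → in-quota 15%; Belmark agreement on VII.1: CTH not met. → 15%.
Line B: tissue paper → VII.1; coated → VII.1.2; in sheets → VII.1.2.1. Scheduled 2%. quota on VII.1.2 open → in-quota 15%. → 15%.
Line C: newsprint → VII.2; coated → VII.2.1; in sheets → VII.2.1.1. Scheduled 29%. quota on VII.2.1 exhausted → over-quota 47%. → 47%.
Line D: newsprint → VII.2; uncoated → VII.2.2; in sheets → VII.2.2.2. Scheduled 21%. Belmark agreement on VII.1: VII.2.2.2 not covered; anti-dumping (Belmark, VII.2): +34%; total 21% + 34% = 55%. → 55%.
Sum: 15% + 15% + 47% + 55% = 132%.

132%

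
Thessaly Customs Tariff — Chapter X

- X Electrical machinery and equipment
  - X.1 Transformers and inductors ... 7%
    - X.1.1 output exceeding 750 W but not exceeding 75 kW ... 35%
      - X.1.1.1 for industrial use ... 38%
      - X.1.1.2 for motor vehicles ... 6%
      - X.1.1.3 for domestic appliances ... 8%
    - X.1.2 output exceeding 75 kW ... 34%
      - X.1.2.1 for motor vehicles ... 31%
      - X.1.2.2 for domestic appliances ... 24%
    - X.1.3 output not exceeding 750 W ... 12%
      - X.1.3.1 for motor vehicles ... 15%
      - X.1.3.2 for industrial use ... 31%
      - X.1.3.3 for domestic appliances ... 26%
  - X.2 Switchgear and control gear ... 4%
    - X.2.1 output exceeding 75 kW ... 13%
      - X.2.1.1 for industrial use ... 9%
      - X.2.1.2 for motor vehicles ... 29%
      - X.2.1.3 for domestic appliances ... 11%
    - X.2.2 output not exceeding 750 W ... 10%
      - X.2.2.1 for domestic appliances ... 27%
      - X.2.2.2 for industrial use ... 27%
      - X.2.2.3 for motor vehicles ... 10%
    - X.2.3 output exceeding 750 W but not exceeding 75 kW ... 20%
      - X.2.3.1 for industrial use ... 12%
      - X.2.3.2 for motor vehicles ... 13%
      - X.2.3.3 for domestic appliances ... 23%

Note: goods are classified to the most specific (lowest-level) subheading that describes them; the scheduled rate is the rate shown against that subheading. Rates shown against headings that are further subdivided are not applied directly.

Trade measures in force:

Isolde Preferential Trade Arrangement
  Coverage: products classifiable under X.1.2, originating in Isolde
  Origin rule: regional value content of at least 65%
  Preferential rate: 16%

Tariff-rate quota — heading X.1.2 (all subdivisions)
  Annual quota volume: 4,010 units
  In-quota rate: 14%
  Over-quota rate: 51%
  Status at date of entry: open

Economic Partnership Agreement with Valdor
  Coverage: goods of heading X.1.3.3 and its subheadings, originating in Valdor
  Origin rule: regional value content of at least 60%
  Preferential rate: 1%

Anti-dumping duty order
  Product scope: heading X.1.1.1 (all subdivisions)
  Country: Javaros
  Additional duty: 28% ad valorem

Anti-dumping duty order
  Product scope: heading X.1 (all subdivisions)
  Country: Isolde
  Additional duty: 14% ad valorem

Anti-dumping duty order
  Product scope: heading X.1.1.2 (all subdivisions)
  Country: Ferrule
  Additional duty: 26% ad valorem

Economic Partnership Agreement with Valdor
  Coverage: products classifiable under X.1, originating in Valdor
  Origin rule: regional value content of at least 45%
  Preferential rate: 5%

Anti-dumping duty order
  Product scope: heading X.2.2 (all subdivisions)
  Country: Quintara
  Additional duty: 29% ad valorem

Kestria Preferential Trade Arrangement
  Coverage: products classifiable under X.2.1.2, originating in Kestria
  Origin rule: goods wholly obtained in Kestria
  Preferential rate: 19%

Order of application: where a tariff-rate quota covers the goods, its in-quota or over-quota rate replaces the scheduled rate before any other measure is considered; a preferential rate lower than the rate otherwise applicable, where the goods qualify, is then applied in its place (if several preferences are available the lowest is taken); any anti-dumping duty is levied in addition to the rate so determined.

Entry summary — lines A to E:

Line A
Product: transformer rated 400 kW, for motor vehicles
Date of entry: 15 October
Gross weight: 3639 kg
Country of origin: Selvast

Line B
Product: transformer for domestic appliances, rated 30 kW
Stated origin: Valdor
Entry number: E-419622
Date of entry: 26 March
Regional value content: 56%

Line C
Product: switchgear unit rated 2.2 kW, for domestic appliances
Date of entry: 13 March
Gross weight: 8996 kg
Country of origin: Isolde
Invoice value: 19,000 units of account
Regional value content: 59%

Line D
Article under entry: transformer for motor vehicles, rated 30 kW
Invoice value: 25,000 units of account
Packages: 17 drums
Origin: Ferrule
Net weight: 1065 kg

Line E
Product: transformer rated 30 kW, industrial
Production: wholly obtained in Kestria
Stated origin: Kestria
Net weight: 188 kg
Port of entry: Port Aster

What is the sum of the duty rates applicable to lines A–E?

Line A: transformer → X.1; rated 400 kW → X.1.2; for motor vehicles → X.1.2.1. Scheduled 31%. quota on X.1.2 open → in-quota 14%. → 14%.
Line B: transformer → X.1; rated 30 kW → X.1.1; for domestic appliances → X.1.1.3. Scheduled 8%. Valdor agreement on X.1.3.3: X.1.1.3 not covered; Valdor agreement on X.1: RVC ≥ 45% → 5% available; preferential 5%. → 5%.
Line C: switchgear unit → X.2; rated 2.2 kW → X.2.3; for domestic appliances → X.2.3.3. Scheduled 23%. Isolde agreement on X.1.2: X.2.3.3 not covered. → 23%.
Line D: transformer → X.1; rated 30 kW → X.1.1; for motor vehicles → X.1.1.2. Scheduled 6%. anti-dumping (Ferrule, X.1.1.2): +26%; total 6% + 26% = 32%. → 32%.
Line E: transformer → X.1; rated 30 kW → X.1.1; industrial → X.1.1.1. Scheduled 38%. Kestria agreement on X.2.1.2: X.1.1.1 not covered. → 38%.
Sum: 14% + 5% + 23% + 32% + 38% = 112%.

112%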